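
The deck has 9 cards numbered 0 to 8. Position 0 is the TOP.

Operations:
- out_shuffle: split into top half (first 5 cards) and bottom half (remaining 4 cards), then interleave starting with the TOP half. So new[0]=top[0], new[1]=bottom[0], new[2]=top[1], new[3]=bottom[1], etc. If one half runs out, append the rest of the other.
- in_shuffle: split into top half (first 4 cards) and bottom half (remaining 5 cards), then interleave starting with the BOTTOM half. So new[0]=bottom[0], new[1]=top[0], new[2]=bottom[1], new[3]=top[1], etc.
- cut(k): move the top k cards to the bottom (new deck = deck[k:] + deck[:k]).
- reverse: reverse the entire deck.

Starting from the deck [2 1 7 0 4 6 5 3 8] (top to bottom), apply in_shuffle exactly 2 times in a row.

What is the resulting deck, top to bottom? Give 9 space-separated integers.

Answer: 5 4 7 2 3 6 0 1 8

Derivation:
After op 1 (in_shuffle): [4 2 6 1 5 7 3 0 8]
After op 2 (in_shuffle): [5 4 7 2 3 6 0 1 8]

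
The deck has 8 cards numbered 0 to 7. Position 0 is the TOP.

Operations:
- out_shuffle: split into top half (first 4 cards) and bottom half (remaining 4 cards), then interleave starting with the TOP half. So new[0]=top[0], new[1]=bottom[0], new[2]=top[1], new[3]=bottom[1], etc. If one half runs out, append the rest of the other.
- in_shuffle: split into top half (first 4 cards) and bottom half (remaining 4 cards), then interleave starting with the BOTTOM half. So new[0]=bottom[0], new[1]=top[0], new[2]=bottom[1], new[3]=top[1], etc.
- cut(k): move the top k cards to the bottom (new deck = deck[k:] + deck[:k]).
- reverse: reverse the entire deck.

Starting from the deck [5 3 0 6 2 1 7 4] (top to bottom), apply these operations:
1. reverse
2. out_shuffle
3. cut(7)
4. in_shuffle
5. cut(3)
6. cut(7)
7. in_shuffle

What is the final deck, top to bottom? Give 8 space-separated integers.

After op 1 (reverse): [4 7 1 2 6 0 3 5]
After op 2 (out_shuffle): [4 6 7 0 1 3 2 5]
After op 3 (cut(7)): [5 4 6 7 0 1 3 2]
After op 4 (in_shuffle): [0 5 1 4 3 6 2 7]
After op 5 (cut(3)): [4 3 6 2 7 0 5 1]
After op 6 (cut(7)): [1 4 3 6 2 7 0 5]
After op 7 (in_shuffle): [2 1 7 4 0 3 5 6]

Answer: 2 1 7 4 0 3 5 6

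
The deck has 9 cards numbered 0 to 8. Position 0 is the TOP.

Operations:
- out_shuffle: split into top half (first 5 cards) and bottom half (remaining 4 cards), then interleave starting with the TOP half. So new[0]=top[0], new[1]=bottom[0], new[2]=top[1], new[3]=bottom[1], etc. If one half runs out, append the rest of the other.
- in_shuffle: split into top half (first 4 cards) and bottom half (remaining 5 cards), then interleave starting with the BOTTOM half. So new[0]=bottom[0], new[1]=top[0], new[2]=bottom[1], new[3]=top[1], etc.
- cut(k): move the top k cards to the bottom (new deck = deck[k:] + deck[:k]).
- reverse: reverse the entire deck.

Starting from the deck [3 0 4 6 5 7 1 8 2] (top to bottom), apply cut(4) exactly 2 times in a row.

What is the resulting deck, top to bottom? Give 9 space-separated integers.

Answer: 2 3 0 4 6 5 7 1 8

Derivation:
After op 1 (cut(4)): [5 7 1 8 2 3 0 4 6]
After op 2 (cut(4)): [2 3 0 4 6 5 7 1 8]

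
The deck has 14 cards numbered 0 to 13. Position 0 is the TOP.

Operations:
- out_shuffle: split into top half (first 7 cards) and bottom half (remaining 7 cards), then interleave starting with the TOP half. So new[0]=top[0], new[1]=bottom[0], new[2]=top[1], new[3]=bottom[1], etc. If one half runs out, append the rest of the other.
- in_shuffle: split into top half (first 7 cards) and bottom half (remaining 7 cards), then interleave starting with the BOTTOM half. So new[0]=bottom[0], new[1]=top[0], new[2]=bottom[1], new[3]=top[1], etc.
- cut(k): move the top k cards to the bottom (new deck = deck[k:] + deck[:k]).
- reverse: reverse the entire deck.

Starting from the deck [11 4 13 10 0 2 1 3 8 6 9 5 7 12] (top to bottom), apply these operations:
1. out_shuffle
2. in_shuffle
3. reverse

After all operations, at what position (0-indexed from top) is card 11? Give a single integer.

After op 1 (out_shuffle): [11 3 4 8 13 6 10 9 0 5 2 7 1 12]
After op 2 (in_shuffle): [9 11 0 3 5 4 2 8 7 13 1 6 12 10]
After op 3 (reverse): [10 12 6 1 13 7 8 2 4 5 3 0 11 9]
Card 11 is at position 12.

Answer: 12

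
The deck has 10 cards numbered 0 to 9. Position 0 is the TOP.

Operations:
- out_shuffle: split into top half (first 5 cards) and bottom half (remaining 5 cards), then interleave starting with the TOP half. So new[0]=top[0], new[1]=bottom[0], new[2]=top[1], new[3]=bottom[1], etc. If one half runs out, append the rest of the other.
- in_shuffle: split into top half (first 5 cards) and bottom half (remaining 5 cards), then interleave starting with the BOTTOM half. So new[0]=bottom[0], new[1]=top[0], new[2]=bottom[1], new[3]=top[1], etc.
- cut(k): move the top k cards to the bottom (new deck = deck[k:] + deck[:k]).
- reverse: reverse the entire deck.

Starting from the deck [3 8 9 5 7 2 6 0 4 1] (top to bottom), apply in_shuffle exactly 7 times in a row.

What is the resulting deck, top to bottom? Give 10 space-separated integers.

After op 1 (in_shuffle): [2 3 6 8 0 9 4 5 1 7]
After op 2 (in_shuffle): [9 2 4 3 5 6 1 8 7 0]
After op 3 (in_shuffle): [6 9 1 2 8 4 7 3 0 5]
After op 4 (in_shuffle): [4 6 7 9 3 1 0 2 5 8]
After op 5 (in_shuffle): [1 4 0 6 2 7 5 9 8 3]
After op 6 (in_shuffle): [7 1 5 4 9 0 8 6 3 2]
After op 7 (in_shuffle): [0 7 8 1 6 5 3 4 2 9]

Answer: 0 7 8 1 6 5 3 4 2 9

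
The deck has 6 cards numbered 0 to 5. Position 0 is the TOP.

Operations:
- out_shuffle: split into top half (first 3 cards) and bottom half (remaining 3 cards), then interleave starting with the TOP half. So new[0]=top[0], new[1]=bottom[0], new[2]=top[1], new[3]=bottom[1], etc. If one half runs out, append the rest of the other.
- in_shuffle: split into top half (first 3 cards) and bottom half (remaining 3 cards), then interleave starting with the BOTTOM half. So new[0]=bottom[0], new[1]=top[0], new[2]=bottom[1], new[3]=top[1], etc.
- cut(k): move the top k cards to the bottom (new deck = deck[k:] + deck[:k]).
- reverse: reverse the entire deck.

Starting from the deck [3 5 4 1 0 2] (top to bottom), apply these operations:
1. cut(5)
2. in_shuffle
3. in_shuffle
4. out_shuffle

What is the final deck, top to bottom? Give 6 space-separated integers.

After op 1 (cut(5)): [2 3 5 4 1 0]
After op 2 (in_shuffle): [4 2 1 3 0 5]
After op 3 (in_shuffle): [3 4 0 2 5 1]
After op 4 (out_shuffle): [3 2 4 5 0 1]

Answer: 3 2 4 5 0 1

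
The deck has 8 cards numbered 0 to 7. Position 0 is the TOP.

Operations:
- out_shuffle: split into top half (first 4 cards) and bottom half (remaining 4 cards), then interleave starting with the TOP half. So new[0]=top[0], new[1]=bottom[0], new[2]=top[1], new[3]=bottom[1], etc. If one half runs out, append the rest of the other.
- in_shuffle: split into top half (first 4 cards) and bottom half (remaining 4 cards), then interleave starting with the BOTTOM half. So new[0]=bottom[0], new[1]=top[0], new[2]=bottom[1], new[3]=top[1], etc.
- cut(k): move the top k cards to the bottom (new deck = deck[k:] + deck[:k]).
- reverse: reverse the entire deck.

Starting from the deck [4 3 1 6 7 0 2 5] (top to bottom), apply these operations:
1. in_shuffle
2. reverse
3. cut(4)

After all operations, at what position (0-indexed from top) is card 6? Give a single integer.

Answer: 4

Derivation:
After op 1 (in_shuffle): [7 4 0 3 2 1 5 6]
After op 2 (reverse): [6 5 1 2 3 0 4 7]
After op 3 (cut(4)): [3 0 4 7 6 5 1 2]
Card 6 is at position 4.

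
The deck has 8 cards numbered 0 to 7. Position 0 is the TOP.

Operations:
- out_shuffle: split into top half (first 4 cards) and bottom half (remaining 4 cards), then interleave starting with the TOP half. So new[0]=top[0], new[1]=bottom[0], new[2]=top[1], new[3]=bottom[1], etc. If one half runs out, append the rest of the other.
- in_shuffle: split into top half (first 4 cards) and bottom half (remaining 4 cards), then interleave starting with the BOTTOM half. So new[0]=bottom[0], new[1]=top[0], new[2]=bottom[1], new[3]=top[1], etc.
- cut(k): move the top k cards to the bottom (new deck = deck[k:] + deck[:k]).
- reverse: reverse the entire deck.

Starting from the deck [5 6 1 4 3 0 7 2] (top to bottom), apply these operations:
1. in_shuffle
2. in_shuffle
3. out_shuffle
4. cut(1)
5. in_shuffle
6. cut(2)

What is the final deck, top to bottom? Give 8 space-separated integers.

Answer: 5 3 6 0 7 1 4 2

Derivation:
After op 1 (in_shuffle): [3 5 0 6 7 1 2 4]
After op 2 (in_shuffle): [7 3 1 5 2 0 4 6]
After op 3 (out_shuffle): [7 2 3 0 1 4 5 6]
After op 4 (cut(1)): [2 3 0 1 4 5 6 7]
After op 5 (in_shuffle): [4 2 5 3 6 0 7 1]
After op 6 (cut(2)): [5 3 6 0 7 1 4 2]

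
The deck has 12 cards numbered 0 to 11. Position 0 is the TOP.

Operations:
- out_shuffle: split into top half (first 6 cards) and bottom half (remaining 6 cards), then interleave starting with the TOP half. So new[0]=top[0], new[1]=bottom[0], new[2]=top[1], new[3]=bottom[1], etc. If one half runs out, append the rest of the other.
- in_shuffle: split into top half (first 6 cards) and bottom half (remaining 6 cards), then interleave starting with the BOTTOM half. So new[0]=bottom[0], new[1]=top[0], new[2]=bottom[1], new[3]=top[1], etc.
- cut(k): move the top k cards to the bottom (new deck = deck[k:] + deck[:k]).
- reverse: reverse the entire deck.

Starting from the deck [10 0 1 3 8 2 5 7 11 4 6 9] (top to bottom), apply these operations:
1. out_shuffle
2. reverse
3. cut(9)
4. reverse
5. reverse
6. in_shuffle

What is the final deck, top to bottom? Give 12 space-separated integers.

After op 1 (out_shuffle): [10 5 0 7 1 11 3 4 8 6 2 9]
After op 2 (reverse): [9 2 6 8 4 3 11 1 7 0 5 10]
After op 3 (cut(9)): [0 5 10 9 2 6 8 4 3 11 1 7]
After op 4 (reverse): [7 1 11 3 4 8 6 2 9 10 5 0]
After op 5 (reverse): [0 5 10 9 2 6 8 4 3 11 1 7]
After op 6 (in_shuffle): [8 0 4 5 3 10 11 9 1 2 7 6]

Answer: 8 0 4 5 3 10 11 9 1 2 7 6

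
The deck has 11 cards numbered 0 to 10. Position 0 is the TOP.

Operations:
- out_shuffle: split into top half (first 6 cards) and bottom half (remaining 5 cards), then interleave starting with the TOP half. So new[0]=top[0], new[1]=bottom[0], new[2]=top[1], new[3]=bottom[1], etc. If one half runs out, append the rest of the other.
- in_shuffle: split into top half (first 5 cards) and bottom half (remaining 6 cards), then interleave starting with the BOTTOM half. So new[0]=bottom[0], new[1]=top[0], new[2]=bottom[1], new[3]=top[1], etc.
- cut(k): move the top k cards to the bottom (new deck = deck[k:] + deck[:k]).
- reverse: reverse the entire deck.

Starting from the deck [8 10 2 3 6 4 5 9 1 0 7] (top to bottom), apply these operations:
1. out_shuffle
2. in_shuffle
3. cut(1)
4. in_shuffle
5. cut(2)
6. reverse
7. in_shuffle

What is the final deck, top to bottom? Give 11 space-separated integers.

Answer: 0 8 2 6 5 1 7 10 3 4 9

Derivation:
After op 1 (out_shuffle): [8 5 10 9 2 1 3 0 6 7 4]
After op 2 (in_shuffle): [1 8 3 5 0 10 6 9 7 2 4]
After op 3 (cut(1)): [8 3 5 0 10 6 9 7 2 4 1]
After op 4 (in_shuffle): [6 8 9 3 7 5 2 0 4 10 1]
After op 5 (cut(2)): [9 3 7 5 2 0 4 10 1 6 8]
After op 6 (reverse): [8 6 1 10 4 0 2 5 7 3 9]
After op 7 (in_shuffle): [0 8 2 6 5 1 7 10 3 4 9]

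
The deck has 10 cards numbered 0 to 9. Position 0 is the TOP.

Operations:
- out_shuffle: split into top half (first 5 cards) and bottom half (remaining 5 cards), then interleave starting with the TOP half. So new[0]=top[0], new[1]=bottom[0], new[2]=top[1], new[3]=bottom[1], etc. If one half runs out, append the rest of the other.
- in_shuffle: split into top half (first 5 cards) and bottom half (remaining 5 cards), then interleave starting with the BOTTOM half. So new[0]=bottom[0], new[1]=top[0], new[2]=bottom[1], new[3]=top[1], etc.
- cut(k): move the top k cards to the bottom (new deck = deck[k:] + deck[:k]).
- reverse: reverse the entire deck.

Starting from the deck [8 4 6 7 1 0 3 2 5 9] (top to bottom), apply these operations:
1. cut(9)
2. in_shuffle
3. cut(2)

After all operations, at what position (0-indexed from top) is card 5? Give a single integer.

Answer: 6

Derivation:
After op 1 (cut(9)): [9 8 4 6 7 1 0 3 2 5]
After op 2 (in_shuffle): [1 9 0 8 3 4 2 6 5 7]
After op 3 (cut(2)): [0 8 3 4 2 6 5 7 1 9]
Card 5 is at position 6.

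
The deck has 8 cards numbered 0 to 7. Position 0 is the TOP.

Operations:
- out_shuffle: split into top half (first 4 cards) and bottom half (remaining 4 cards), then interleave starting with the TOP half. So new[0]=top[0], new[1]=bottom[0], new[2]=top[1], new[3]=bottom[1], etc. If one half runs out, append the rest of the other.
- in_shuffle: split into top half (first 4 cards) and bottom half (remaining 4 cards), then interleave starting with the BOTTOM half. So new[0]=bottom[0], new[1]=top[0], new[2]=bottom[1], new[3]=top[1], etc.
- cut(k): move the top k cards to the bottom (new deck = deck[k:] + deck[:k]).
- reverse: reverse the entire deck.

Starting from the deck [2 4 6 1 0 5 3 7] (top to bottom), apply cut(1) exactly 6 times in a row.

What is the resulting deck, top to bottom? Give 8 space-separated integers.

Answer: 3 7 2 4 6 1 0 5

Derivation:
After op 1 (cut(1)): [4 6 1 0 5 3 7 2]
After op 2 (cut(1)): [6 1 0 5 3 7 2 4]
After op 3 (cut(1)): [1 0 5 3 7 2 4 6]
After op 4 (cut(1)): [0 5 3 7 2 4 6 1]
After op 5 (cut(1)): [5 3 7 2 4 6 1 0]
After op 6 (cut(1)): [3 7 2 4 6 1 0 5]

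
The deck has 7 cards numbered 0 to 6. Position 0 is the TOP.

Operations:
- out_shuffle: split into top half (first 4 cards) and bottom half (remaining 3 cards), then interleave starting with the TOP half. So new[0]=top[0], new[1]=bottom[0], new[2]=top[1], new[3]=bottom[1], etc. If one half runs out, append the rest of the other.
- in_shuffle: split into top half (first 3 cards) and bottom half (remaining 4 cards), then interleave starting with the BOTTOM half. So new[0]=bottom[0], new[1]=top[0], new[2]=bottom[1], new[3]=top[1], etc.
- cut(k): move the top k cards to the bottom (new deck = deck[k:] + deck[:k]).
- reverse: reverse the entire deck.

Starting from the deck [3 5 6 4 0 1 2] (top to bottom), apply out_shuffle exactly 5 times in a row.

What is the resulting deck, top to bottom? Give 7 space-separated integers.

Answer: 3 6 0 2 5 4 1

Derivation:
After op 1 (out_shuffle): [3 0 5 1 6 2 4]
After op 2 (out_shuffle): [3 6 0 2 5 4 1]
After op 3 (out_shuffle): [3 5 6 4 0 1 2]
After op 4 (out_shuffle): [3 0 5 1 6 2 4]
After op 5 (out_shuffle): [3 6 0 2 5 4 1]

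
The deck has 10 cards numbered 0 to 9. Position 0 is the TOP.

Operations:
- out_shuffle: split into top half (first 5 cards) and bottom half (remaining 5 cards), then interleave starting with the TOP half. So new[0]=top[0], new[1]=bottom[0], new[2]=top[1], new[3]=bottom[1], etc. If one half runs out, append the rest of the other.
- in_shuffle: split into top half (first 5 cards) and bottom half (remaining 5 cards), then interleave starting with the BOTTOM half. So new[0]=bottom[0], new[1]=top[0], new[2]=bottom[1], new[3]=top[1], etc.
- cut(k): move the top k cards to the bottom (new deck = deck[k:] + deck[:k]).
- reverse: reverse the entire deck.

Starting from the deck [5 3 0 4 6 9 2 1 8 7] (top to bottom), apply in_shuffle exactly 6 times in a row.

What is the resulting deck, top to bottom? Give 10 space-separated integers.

After op 1 (in_shuffle): [9 5 2 3 1 0 8 4 7 6]
After op 2 (in_shuffle): [0 9 8 5 4 2 7 3 6 1]
After op 3 (in_shuffle): [2 0 7 9 3 8 6 5 1 4]
After op 4 (in_shuffle): [8 2 6 0 5 7 1 9 4 3]
After op 5 (in_shuffle): [7 8 1 2 9 6 4 0 3 5]
After op 6 (in_shuffle): [6 7 4 8 0 1 3 2 5 9]

Answer: 6 7 4 8 0 1 3 2 5 9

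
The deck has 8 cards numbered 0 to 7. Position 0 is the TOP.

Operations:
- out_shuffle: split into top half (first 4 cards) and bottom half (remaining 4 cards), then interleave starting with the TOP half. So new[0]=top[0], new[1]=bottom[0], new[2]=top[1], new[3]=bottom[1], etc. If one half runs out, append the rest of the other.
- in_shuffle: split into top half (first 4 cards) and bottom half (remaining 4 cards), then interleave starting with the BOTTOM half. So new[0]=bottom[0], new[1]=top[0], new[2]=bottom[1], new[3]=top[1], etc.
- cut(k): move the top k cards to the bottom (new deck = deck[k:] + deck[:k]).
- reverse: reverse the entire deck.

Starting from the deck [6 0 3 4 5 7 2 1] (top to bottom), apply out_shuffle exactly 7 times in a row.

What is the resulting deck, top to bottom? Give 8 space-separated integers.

Answer: 6 5 0 7 3 2 4 1

Derivation:
After op 1 (out_shuffle): [6 5 0 7 3 2 4 1]
After op 2 (out_shuffle): [6 3 5 2 0 4 7 1]
After op 3 (out_shuffle): [6 0 3 4 5 7 2 1]
After op 4 (out_shuffle): [6 5 0 7 3 2 4 1]
After op 5 (out_shuffle): [6 3 5 2 0 4 7 1]
After op 6 (out_shuffle): [6 0 3 4 5 7 2 1]
After op 7 (out_shuffle): [6 5 0 7 3 2 4 1]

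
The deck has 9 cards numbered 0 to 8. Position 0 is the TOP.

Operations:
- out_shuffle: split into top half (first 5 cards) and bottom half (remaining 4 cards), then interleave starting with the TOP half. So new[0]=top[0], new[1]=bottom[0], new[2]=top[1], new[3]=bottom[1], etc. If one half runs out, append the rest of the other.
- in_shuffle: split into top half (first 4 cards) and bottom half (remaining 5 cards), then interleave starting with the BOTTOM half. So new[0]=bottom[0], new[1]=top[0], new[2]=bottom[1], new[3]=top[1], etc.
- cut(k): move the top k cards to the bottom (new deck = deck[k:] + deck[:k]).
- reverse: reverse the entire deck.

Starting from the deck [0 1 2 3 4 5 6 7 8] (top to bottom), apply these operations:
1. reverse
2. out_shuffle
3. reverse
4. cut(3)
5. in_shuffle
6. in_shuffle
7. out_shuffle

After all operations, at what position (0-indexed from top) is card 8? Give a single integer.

After op 1 (reverse): [8 7 6 5 4 3 2 1 0]
After op 2 (out_shuffle): [8 3 7 2 6 1 5 0 4]
After op 3 (reverse): [4 0 5 1 6 2 7 3 8]
After op 4 (cut(3)): [1 6 2 7 3 8 4 0 5]
After op 5 (in_shuffle): [3 1 8 6 4 2 0 7 5]
After op 6 (in_shuffle): [4 3 2 1 0 8 7 6 5]
After op 7 (out_shuffle): [4 8 3 7 2 6 1 5 0]
Card 8 is at position 1.

Answer: 1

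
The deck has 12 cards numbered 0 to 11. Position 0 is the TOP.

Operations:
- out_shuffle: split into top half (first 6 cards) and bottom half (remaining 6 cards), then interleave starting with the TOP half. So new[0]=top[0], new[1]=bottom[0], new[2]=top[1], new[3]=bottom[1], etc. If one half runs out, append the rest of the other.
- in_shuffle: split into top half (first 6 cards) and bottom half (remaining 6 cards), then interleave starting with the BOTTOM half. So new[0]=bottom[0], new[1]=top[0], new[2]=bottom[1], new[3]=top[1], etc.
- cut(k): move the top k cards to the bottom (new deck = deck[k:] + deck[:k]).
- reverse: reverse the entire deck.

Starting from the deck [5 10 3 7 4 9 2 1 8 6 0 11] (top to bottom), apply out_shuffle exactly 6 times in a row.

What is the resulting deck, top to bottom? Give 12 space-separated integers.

Answer: 5 9 0 4 6 7 8 3 1 10 2 11

Derivation:
After op 1 (out_shuffle): [5 2 10 1 3 8 7 6 4 0 9 11]
After op 2 (out_shuffle): [5 7 2 6 10 4 1 0 3 9 8 11]
After op 3 (out_shuffle): [5 1 7 0 2 3 6 9 10 8 4 11]
After op 4 (out_shuffle): [5 6 1 9 7 10 0 8 2 4 3 11]
After op 5 (out_shuffle): [5 0 6 8 1 2 9 4 7 3 10 11]
After op 6 (out_shuffle): [5 9 0 4 6 7 8 3 1 10 2 11]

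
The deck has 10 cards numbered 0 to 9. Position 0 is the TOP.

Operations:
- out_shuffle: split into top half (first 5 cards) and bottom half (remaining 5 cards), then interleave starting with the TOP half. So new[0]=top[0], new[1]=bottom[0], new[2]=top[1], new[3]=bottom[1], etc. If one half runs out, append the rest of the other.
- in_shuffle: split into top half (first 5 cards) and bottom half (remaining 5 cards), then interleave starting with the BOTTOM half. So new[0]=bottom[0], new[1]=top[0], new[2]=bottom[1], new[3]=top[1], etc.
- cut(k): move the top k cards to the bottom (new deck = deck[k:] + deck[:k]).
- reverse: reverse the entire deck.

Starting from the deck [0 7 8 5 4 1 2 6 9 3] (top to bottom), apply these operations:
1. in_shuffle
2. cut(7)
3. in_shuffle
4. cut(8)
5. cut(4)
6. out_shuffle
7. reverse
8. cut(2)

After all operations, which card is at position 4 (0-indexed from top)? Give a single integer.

After op 1 (in_shuffle): [1 0 2 7 6 8 9 5 3 4]
After op 2 (cut(7)): [5 3 4 1 0 2 7 6 8 9]
After op 3 (in_shuffle): [2 5 7 3 6 4 8 1 9 0]
After op 4 (cut(8)): [9 0 2 5 7 3 6 4 8 1]
After op 5 (cut(4)): [7 3 6 4 8 1 9 0 2 5]
After op 6 (out_shuffle): [7 1 3 9 6 0 4 2 8 5]
After op 7 (reverse): [5 8 2 4 0 6 9 3 1 7]
After op 8 (cut(2)): [2 4 0 6 9 3 1 7 5 8]
Position 4: card 9.

Answer: 9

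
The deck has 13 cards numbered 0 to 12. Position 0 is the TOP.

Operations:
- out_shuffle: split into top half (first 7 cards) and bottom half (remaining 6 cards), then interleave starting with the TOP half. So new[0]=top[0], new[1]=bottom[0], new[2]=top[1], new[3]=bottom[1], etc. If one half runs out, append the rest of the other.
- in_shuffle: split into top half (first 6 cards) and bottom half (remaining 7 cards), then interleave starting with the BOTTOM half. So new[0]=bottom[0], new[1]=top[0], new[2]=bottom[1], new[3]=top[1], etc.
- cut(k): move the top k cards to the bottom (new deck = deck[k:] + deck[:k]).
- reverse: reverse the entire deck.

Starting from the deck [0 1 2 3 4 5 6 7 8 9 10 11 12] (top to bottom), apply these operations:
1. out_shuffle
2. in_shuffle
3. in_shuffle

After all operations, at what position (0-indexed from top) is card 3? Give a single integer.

Answer: 1

Derivation:
After op 1 (out_shuffle): [0 7 1 8 2 9 3 10 4 11 5 12 6]
After op 2 (in_shuffle): [3 0 10 7 4 1 11 8 5 2 12 9 6]
After op 3 (in_shuffle): [11 3 8 0 5 10 2 7 12 4 9 1 6]
Card 3 is at position 1.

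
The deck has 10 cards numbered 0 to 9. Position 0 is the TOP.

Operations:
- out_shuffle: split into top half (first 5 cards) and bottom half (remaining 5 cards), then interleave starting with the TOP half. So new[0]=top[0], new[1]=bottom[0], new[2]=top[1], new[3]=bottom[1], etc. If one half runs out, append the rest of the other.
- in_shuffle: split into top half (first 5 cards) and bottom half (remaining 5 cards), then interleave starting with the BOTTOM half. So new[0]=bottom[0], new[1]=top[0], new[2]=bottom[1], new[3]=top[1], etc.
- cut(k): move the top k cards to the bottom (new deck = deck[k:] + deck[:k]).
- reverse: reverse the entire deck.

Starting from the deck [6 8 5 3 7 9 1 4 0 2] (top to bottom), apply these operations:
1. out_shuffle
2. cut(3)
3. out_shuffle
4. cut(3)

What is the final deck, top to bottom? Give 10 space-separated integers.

After op 1 (out_shuffle): [6 9 8 1 5 4 3 0 7 2]
After op 2 (cut(3)): [1 5 4 3 0 7 2 6 9 8]
After op 3 (out_shuffle): [1 7 5 2 4 6 3 9 0 8]
After op 4 (cut(3)): [2 4 6 3 9 0 8 1 7 5]

Answer: 2 4 6 3 9 0 8 1 7 5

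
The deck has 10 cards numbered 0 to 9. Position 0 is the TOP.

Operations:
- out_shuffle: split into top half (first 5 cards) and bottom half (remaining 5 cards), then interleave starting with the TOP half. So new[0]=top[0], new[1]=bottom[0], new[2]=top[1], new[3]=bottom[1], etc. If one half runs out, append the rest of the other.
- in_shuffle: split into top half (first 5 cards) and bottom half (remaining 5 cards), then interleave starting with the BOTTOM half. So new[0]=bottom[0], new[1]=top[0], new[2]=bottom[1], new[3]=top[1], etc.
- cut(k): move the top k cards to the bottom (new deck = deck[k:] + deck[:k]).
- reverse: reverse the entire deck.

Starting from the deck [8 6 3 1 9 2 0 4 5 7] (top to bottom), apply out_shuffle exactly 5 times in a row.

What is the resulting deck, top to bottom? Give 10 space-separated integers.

After op 1 (out_shuffle): [8 2 6 0 3 4 1 5 9 7]
After op 2 (out_shuffle): [8 4 2 1 6 5 0 9 3 7]
After op 3 (out_shuffle): [8 5 4 0 2 9 1 3 6 7]
After op 4 (out_shuffle): [8 9 5 1 4 3 0 6 2 7]
After op 5 (out_shuffle): [8 3 9 0 5 6 1 2 4 7]

Answer: 8 3 9 0 5 6 1 2 4 7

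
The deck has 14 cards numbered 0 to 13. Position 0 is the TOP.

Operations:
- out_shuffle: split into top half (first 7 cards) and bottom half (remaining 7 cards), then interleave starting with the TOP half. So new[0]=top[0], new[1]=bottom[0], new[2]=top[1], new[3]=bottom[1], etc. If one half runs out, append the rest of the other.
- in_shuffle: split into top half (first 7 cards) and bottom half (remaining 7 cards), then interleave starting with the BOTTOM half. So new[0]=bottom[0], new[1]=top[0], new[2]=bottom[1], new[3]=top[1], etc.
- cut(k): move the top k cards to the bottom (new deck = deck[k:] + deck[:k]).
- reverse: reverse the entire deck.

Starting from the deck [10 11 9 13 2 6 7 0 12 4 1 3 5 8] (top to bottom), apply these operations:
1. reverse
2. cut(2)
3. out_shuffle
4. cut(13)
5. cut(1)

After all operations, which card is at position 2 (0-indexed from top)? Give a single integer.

Answer: 1

Derivation:
After op 1 (reverse): [8 5 3 1 4 12 0 7 6 2 13 9 11 10]
After op 2 (cut(2)): [3 1 4 12 0 7 6 2 13 9 11 10 8 5]
After op 3 (out_shuffle): [3 2 1 13 4 9 12 11 0 10 7 8 6 5]
After op 4 (cut(13)): [5 3 2 1 13 4 9 12 11 0 10 7 8 6]
After op 5 (cut(1)): [3 2 1 13 4 9 12 11 0 10 7 8 6 5]
Position 2: card 1.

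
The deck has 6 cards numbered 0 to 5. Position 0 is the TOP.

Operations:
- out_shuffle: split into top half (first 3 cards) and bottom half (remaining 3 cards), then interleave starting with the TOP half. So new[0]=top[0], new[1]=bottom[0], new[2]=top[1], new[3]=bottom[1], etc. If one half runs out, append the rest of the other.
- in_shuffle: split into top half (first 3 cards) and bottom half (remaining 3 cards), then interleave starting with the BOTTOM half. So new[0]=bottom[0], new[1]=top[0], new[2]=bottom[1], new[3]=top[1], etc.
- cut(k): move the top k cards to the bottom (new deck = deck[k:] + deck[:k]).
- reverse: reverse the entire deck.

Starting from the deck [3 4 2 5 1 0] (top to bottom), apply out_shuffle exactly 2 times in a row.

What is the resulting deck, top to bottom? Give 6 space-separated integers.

After op 1 (out_shuffle): [3 5 4 1 2 0]
After op 2 (out_shuffle): [3 1 5 2 4 0]

Answer: 3 1 5 2 4 0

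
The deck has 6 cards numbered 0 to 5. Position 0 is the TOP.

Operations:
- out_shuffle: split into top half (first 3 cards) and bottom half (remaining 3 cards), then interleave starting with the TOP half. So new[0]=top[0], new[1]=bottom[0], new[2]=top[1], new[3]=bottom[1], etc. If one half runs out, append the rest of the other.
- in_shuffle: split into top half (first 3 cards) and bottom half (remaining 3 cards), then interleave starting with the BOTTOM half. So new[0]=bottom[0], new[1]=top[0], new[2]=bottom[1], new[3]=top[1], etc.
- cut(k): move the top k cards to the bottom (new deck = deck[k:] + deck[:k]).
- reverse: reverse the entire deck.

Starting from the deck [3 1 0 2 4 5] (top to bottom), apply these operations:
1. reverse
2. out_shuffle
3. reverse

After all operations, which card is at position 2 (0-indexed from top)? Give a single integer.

After op 1 (reverse): [5 4 2 0 1 3]
After op 2 (out_shuffle): [5 0 4 1 2 3]
After op 3 (reverse): [3 2 1 4 0 5]
Position 2: card 1.

Answer: 1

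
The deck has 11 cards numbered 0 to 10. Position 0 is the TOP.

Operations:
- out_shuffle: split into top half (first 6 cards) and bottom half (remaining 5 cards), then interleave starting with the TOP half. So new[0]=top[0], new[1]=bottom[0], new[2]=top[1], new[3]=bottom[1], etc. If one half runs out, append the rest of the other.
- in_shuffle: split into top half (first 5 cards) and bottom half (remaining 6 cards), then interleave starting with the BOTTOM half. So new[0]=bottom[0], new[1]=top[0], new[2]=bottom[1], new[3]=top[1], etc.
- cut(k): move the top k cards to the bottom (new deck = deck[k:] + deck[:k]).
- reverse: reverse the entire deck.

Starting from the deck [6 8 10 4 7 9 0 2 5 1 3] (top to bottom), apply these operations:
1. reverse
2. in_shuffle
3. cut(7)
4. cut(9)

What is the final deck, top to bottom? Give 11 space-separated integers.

After op 1 (reverse): [3 1 5 2 0 9 7 4 10 8 6]
After op 2 (in_shuffle): [9 3 7 1 4 5 10 2 8 0 6]
After op 3 (cut(7)): [2 8 0 6 9 3 7 1 4 5 10]
After op 4 (cut(9)): [5 10 2 8 0 6 9 3 7 1 4]

Answer: 5 10 2 8 0 6 9 3 7 1 4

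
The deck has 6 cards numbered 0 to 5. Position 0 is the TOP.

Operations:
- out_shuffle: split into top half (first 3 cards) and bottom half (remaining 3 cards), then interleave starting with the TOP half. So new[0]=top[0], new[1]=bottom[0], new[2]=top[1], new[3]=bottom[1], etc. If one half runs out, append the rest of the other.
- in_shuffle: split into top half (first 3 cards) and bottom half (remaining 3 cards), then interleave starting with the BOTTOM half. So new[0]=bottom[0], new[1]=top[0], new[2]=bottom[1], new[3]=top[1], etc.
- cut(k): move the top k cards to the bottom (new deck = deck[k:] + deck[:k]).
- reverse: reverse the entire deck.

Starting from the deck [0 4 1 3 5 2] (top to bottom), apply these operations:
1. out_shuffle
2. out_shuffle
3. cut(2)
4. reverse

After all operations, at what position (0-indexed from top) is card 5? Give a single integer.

After op 1 (out_shuffle): [0 3 4 5 1 2]
After op 2 (out_shuffle): [0 5 3 1 4 2]
After op 3 (cut(2)): [3 1 4 2 0 5]
After op 4 (reverse): [5 0 2 4 1 3]
Card 5 is at position 0.

Answer: 0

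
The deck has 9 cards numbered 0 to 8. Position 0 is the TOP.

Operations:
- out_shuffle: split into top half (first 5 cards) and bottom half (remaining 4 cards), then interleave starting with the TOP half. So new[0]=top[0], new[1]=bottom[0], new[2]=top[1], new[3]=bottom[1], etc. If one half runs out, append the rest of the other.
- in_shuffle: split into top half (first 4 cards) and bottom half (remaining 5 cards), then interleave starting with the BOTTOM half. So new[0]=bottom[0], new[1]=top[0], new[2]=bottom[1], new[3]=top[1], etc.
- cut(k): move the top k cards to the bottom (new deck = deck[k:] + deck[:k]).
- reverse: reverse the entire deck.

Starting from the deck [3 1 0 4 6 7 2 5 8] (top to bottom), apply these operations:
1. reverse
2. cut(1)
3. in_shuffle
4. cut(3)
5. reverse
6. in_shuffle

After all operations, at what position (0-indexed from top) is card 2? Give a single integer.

Answer: 8

Derivation:
After op 1 (reverse): [8 5 2 7 6 4 0 1 3]
After op 2 (cut(1)): [5 2 7 6 4 0 1 3 8]
After op 3 (in_shuffle): [4 5 0 2 1 7 3 6 8]
After op 4 (cut(3)): [2 1 7 3 6 8 4 5 0]
After op 5 (reverse): [0 5 4 8 6 3 7 1 2]
After op 6 (in_shuffle): [6 0 3 5 7 4 1 8 2]
Card 2 is at position 8.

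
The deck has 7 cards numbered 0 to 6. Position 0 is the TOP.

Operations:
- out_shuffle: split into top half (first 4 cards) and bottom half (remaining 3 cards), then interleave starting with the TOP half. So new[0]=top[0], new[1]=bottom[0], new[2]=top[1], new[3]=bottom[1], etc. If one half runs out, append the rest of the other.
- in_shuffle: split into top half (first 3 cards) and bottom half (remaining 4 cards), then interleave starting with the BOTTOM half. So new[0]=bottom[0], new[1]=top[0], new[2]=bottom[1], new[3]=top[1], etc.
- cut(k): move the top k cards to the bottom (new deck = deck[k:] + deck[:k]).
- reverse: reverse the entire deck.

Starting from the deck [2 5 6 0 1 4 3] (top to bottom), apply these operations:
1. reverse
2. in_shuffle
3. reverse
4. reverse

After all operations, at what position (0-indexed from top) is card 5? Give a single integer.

Answer: 4

Derivation:
After op 1 (reverse): [3 4 1 0 6 5 2]
After op 2 (in_shuffle): [0 3 6 4 5 1 2]
After op 3 (reverse): [2 1 5 4 6 3 0]
After op 4 (reverse): [0 3 6 4 5 1 2]
Card 5 is at position 4.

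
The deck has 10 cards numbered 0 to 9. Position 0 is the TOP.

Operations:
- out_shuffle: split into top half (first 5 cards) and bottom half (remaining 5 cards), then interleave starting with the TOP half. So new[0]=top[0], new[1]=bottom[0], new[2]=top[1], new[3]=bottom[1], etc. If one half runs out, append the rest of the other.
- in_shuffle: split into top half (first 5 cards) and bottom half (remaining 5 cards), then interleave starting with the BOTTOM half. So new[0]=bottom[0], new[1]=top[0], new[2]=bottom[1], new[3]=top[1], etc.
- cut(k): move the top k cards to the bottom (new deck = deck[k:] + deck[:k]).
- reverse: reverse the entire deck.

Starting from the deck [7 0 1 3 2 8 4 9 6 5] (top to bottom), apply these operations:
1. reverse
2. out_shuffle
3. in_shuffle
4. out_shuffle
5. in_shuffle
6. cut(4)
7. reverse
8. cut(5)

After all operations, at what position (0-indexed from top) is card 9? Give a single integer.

Answer: 0

Derivation:
After op 1 (reverse): [5 6 9 4 8 2 3 1 0 7]
After op 2 (out_shuffle): [5 2 6 3 9 1 4 0 8 7]
After op 3 (in_shuffle): [1 5 4 2 0 6 8 3 7 9]
After op 4 (out_shuffle): [1 6 5 8 4 3 2 7 0 9]
After op 5 (in_shuffle): [3 1 2 6 7 5 0 8 9 4]
After op 6 (cut(4)): [7 5 0 8 9 4 3 1 2 6]
After op 7 (reverse): [6 2 1 3 4 9 8 0 5 7]
After op 8 (cut(5)): [9 8 0 5 7 6 2 1 3 4]
Card 9 is at position 0.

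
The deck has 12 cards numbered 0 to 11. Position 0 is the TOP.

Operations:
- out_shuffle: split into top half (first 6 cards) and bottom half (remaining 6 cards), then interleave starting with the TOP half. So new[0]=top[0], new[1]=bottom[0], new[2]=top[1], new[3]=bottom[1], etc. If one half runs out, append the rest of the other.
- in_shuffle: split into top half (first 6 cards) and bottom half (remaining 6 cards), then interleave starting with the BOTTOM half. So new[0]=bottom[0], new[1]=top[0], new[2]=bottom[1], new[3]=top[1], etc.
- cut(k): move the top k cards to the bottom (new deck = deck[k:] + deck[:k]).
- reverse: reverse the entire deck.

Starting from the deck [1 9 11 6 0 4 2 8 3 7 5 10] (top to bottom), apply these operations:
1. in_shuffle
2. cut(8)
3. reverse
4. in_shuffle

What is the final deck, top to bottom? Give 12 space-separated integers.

After op 1 (in_shuffle): [2 1 8 9 3 11 7 6 5 0 10 4]
After op 2 (cut(8)): [5 0 10 4 2 1 8 9 3 11 7 6]
After op 3 (reverse): [6 7 11 3 9 8 1 2 4 10 0 5]
After op 4 (in_shuffle): [1 6 2 7 4 11 10 3 0 9 5 8]

Answer: 1 6 2 7 4 11 10 3 0 9 5 8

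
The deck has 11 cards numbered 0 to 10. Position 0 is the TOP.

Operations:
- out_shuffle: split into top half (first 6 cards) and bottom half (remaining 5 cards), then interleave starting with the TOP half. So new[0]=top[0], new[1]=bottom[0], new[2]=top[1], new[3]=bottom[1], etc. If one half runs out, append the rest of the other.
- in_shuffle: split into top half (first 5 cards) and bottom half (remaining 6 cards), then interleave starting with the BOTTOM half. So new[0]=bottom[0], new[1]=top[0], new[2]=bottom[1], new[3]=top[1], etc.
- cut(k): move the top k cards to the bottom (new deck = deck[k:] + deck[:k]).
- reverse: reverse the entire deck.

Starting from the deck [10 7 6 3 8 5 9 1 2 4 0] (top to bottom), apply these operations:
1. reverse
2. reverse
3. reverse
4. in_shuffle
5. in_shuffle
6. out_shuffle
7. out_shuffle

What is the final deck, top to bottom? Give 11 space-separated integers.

Answer: 2 0 7 3 5 1 4 10 6 8 9

Derivation:
After op 1 (reverse): [0 4 2 1 9 5 8 3 6 7 10]
After op 2 (reverse): [10 7 6 3 8 5 9 1 2 4 0]
After op 3 (reverse): [0 4 2 1 9 5 8 3 6 7 10]
After op 4 (in_shuffle): [5 0 8 4 3 2 6 1 7 9 10]
After op 5 (in_shuffle): [2 5 6 0 1 8 7 4 9 3 10]
After op 6 (out_shuffle): [2 7 5 4 6 9 0 3 1 10 8]
After op 7 (out_shuffle): [2 0 7 3 5 1 4 10 6 8 9]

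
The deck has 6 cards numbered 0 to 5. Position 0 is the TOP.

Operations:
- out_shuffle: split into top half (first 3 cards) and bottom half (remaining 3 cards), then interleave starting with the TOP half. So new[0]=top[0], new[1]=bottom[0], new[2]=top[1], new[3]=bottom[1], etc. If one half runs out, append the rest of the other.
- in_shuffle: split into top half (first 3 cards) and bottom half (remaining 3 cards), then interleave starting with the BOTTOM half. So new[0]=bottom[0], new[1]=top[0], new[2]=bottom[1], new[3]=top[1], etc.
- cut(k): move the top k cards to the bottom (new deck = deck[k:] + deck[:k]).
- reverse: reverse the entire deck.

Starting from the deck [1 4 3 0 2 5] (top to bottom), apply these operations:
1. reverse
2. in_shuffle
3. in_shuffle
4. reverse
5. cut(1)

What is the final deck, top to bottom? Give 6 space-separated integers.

After op 1 (reverse): [5 2 0 3 4 1]
After op 2 (in_shuffle): [3 5 4 2 1 0]
After op 3 (in_shuffle): [2 3 1 5 0 4]
After op 4 (reverse): [4 0 5 1 3 2]
After op 5 (cut(1)): [0 5 1 3 2 4]

Answer: 0 5 1 3 2 4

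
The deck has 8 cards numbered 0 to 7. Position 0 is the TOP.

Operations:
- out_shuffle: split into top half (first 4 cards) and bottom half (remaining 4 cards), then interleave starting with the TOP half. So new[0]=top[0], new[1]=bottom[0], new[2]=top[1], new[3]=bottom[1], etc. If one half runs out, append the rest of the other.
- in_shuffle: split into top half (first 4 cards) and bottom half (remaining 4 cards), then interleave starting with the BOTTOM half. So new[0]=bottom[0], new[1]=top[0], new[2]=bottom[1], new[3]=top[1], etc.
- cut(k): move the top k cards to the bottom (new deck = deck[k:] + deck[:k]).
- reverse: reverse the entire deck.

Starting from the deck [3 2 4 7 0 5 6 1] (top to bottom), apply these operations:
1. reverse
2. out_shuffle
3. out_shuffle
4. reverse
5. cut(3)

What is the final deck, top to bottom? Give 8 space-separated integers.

After op 1 (reverse): [1 6 5 0 7 4 2 3]
After op 2 (out_shuffle): [1 7 6 4 5 2 0 3]
After op 3 (out_shuffle): [1 5 7 2 6 0 4 3]
After op 4 (reverse): [3 4 0 6 2 7 5 1]
After op 5 (cut(3)): [6 2 7 5 1 3 4 0]

Answer: 6 2 7 5 1 3 4 0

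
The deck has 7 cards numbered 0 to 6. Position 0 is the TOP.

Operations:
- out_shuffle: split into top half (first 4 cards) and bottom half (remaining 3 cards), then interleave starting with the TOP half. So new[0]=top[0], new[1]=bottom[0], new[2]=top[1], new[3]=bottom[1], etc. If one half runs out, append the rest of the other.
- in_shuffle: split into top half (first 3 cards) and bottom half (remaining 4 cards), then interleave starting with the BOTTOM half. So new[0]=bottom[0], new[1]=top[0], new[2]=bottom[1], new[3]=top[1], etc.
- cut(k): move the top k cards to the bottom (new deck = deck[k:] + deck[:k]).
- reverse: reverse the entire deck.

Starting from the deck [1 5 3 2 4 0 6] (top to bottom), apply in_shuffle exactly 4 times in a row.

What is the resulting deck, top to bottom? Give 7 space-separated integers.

After op 1 (in_shuffle): [2 1 4 5 0 3 6]
After op 2 (in_shuffle): [5 2 0 1 3 4 6]
After op 3 (in_shuffle): [1 5 3 2 4 0 6]
After op 4 (in_shuffle): [2 1 4 5 0 3 6]

Answer: 2 1 4 5 0 3 6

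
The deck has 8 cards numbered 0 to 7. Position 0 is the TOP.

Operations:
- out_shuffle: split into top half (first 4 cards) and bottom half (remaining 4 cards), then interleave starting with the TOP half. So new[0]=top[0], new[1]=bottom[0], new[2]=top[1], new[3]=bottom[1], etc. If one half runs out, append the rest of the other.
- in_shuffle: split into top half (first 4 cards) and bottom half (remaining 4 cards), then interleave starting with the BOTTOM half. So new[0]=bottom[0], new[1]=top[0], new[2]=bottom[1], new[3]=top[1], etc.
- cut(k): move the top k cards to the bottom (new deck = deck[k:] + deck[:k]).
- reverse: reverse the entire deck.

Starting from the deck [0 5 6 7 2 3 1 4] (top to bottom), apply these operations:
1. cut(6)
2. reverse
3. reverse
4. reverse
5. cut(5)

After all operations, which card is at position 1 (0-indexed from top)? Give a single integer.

Answer: 4

Derivation:
After op 1 (cut(6)): [1 4 0 5 6 7 2 3]
After op 2 (reverse): [3 2 7 6 5 0 4 1]
After op 3 (reverse): [1 4 0 5 6 7 2 3]
After op 4 (reverse): [3 2 7 6 5 0 4 1]
After op 5 (cut(5)): [0 4 1 3 2 7 6 5]
Position 1: card 4.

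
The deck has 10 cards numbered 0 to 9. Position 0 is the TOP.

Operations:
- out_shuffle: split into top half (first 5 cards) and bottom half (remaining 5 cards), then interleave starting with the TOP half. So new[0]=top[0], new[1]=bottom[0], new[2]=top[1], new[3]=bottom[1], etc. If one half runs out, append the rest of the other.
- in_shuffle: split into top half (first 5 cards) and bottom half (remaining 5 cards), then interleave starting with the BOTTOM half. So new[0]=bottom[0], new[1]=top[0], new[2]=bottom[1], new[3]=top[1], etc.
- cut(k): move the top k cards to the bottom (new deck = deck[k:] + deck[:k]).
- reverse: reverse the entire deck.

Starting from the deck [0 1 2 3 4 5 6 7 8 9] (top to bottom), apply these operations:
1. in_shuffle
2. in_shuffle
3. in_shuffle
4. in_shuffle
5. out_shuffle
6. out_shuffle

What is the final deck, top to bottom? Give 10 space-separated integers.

Answer: 8 5 9 2 6 3 7 0 4 1

Derivation:
After op 1 (in_shuffle): [5 0 6 1 7 2 8 3 9 4]
After op 2 (in_shuffle): [2 5 8 0 3 6 9 1 4 7]
After op 3 (in_shuffle): [6 2 9 5 1 8 4 0 7 3]
After op 4 (in_shuffle): [8 6 4 2 0 9 7 5 3 1]
After op 5 (out_shuffle): [8 9 6 7 4 5 2 3 0 1]
After op 6 (out_shuffle): [8 5 9 2 6 3 7 0 4 1]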